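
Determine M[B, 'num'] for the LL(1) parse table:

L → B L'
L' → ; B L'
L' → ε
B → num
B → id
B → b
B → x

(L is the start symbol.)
B → num

To find M[B, 'num'], we find productions for B where 'num' is in the predict set (PREDICT(N → α) = (FIRST(α) \ {ε}) ∪ (FOLLOW(N) if α ⇒* ε)).

B → num: PREDICT = { 'num' }
  'num' is in predict set, so this production goes in M[B, 'num']
B → id: PREDICT = { 'id' }
B → b: PREDICT = { 'b' }
B → x: PREDICT = { 'x' }

M[B, 'num'] = B → num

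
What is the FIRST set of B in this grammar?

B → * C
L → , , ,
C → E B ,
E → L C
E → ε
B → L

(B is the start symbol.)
To compute FIRST(B), examine every production with B on the left-hand side, reading each right-hand side left to right until a non-nullable symbol is reached.

FIRST sets of the other non-terminals involved (by the same procedure, iterated to a fixed point):
  FIRST(L) = { ',' }

From B → * C:
  - '*' is a terminal: add '*' and stop
From B → L:
  - L is a non-terminal: add FIRST(L) \ {ε} = { ',' }
    L is not nullable, so stop

Collecting: FIRST(B) = { '*', ',' }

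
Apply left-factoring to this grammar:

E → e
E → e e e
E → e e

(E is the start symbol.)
Left-factoring transforms A → αβ₁ | αβ₂ into A → αA' and A' → β₁ | β₂
(α is the longest common prefix among the alternatives). Repeat until
no nonterminal has two alternatives with a common prefix.

Round 1: E has alternatives sharing prefix 'e'. Introduce E': E → e E'
  Add: E' → ε
  Add: E' → e e
  Add: E' → e

Round 2: E' has alternatives sharing prefix 'e'. Introduce E'': E' → e E''
  Add: E'' → e
  Add: E'' → ε

No remaining common prefixes — done.

Resulting grammar:
E → e E'
E' → ε
E' → e E''
E'' → e
E'' → ε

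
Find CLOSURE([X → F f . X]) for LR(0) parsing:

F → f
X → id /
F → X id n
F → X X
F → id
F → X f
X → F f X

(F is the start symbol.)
{ [F → . X X], [F → . X f], [F → . X id n], [F → . f], [F → . id], [X → . F f X], [X → . id /], [X → F f . X] }

Start with: [X → F f . X]
  [X → F f . X] has the dot before X: add [X → . id /], [X → . F f X]
  [X → . F f X] has the dot before F: add [F → . f], [F → . X id n], [F → . X X], [F → . id], [F → . X f]
No further items can be added.

CLOSURE = { [F → . X X], [F → . X f], [F → . X id n], [F → . f], [F → . id], [X → . F f X], [X → . id /], [X → F f . X] }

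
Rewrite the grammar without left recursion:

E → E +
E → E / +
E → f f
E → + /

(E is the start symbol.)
E → f f E'
E → + / E'
E' → + E'
E' → / + E'
E' → ε

E is directly left-recursive. The standard transformation for
  A → A α₁ | ... | A α_m | β₁ | ... | β_n
is
  A  → β₁ A' | ... | β_n A'
  A' → α₁ A' | ... | α_m A' | ε

E → f f becomes E → f f E'
E → + / becomes E → + / E'
E → E + becomes E' → + E'
E → E / + becomes E' → / + E'
Add E' → ε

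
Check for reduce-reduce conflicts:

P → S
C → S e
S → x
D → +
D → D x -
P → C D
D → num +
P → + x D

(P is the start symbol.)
A reduce-reduce conflict occurs when an LR(0) state has two complete items [A → α .] and [B → β .] — both call for a reduction, and with no lookahead the parser cannot choose between them.

Augment with P' → P and build the canonical LR(0) collection (I0 = CLOSURE({[P' → . P]}), then GOTO on every symbol after a dot until no new states appear). It has 15 states:
  I0: { [C → . S e], [P → . + x D], [P → . C D], [P → . S], [P' → . P], [S → . x] }  — shift
  I1: { [P → + . x D] }  — shift
  I2: { [D → . +], [D → . D x -], [D → . num +], [P → C . D] }  — shift
  I3: { [P' → P .] }  — accept
  I4: { [C → S . e], [P → S .] }  — shift, reduce
  I5: { [S → x .] }  — reduce
  I6: { [C → S e .] }  — reduce
  I7: { [D → + .] }  — reduce
  I8: { [D → D . x -], [P → C D .] }  — shift, reduce
  I9: { [D → num . +] }  — shift
  I10: { [D → num + .] }  — reduce
  I11: { [D → D x . -] }  — shift
  I12: { [D → D x - .] }  — reduce
  I13: { [D → . +], [D → . D x -], [D → . num +], [P → + x . D] }  — shift
  I14: { [D → D . x -], [P → + x D .] }  — shift, reduce

No state contains more than one complete item.

Answer: No reduce-reduce conflicts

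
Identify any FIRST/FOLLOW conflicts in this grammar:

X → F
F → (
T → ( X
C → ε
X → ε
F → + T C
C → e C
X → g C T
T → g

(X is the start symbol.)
Yes. C → e C with FOLLOW(C) on { 'e' }

A FIRST/FOLLOW conflict occurs when a non-terminal N has a nullable alternative N → β (β ⇒* ε) and another alternative N → α with FIRST(α) ∩ FOLLOW(N) ≠ ∅: on such a lookahead the parser cannot decide between expanding α and letting N vanish via β.

Nullable non-terminals: C, X.
FIRST sets used below: FIRST(F) = { '(', '+' }

C: nullable alternative(s) C → ε; FOLLOW(C) = { $, '(', 'e', 'g' }
  C → ε: FIRST \ {ε} = { } — this is the only nullable alternative, skip
  C → e C: FIRST \ {ε} = { 'e' } — overlaps FOLLOW(C) on { 'e' }: CONFLICT

X: nullable alternative(s) X → ε; FOLLOW(X) = { $, 'e' }
  X → F: FIRST \ {ε} = { '(', '+' } — disjoint from FOLLOW(X)
  X → ε: FIRST \ {ε} = { } — this is the only nullable alternative, skip
  X → g C T: FIRST \ {ε} = { 'g' } — disjoint from FOLLOW(X)

F, T have no nullable alternative, so no FIRST/FOLLOW check is needed there.

So the grammar has 1 FIRST/FOLLOW conflict (marked CONFLICT above).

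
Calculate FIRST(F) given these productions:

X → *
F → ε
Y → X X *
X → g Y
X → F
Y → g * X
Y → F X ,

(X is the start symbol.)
{ ε }

To compute FIRST(F), examine every production with F on the left-hand side, reading each right-hand side left to right until a non-nullable symbol is reached.

From F → ε:
  - ε-production, so ε ∈ FIRST(F)

Collecting: FIRST(F) = { ε }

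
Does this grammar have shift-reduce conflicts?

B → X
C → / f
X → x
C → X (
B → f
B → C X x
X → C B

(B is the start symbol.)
Augment with B' → B and build the canonical LR(0) collection (I0 = CLOSURE({[B' → . B]}), then GOTO on every symbol after a dot until no new states appear). It has 12 states:
  I0: { [B → . C X x], [B → . X], [B → . f], [B' → . B], [C → . / f], [C → . X (], [X → . C B], [X → . x] }  — shift
  I1: { [C → / . f] }  — shift
  I2: { [B' → B .] }  — accept
  I3: { [B → . C X x], [B → . X], [B → . f], [B → C . X x], [C → . / f], [C → . X (], [X → . C B], [X → . x], [X → C . B] }  — shift
  I4: { [B → X .], [C → X . (] }  — shift, reduce
  I5: { [B → f .] }  — reduce
  I6: { [X → x .] }  — reduce
  I7: { [C → X ( .] }  — reduce
  I8: { [X → C B .] }  — reduce
  I9: { [B → C X . x], [B → X .], [C → X . (] }  — shift, reduce
  I10: { [B → C X x .] }  — reduce
  I11: { [C → / f .] }  — reduce

I4 contains reduce item [B → X .] and shift item [C → X . (] — shift-reduce conflict.
I9 contains reduce item [B → X .] and shift items [B → C X . x], [C → X . (] — shift-reduce conflict.

Answer: Yes — I4: [B → X .] vs [C → X . (]; I9: [B → X .] vs [B → C X . x]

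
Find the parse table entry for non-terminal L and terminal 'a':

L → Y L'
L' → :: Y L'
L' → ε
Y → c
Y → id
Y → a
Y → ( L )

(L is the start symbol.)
L → Y L'

To find M[L, 'a'], we find productions for L where 'a' is in the predict set (PREDICT(N → α) = (FIRST(α) \ {ε}) ∪ (FOLLOW(N) if α ⇒* ε)).

Relevant sets:
  FIRST(Y) = { '(', 'a', 'c', 'id' }

L → Y L': PREDICT = { '(', 'a', 'c', 'id' }
  'a' is in predict set, so this production goes in M[L, 'a']

M[L, 'a'] = L → Y L'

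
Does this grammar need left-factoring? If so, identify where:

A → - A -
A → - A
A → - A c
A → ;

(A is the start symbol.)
Yes, A has productions with common prefix '- A'

Left-factoring is needed when two productions for the same non-terminal
share a common prefix on the right-hand side.

Productions for A:
  A → - A -
  A → - A
  A → - A c
  A → ;

Found common prefix '- A' in productions for A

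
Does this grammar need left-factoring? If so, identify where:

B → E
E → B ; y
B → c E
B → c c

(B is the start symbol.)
Yes, B has productions with common prefix 'c'

Left-factoring is needed when two productions for the same non-terminal
share a common prefix on the right-hand side.

Productions for B:
  B → E
  B → c E
  B → c c

Found common prefix 'c' in productions for B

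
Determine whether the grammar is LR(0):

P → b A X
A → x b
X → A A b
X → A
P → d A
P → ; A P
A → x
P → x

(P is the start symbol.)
No. Shift-reduce conflict between [A → x .] and [A → x . b]

A grammar is LR(0) if no state in the canonical LR(0) collection has:
  - both a shift item (dot before a terminal) and a complete item (shift-reduce conflict), or
  - two or more complete items (reduce-reduce conflict; the accept item [P' → P .] counts as a complete item here).

Augment with P' → P and build the canonical LR(0) collection (I0 = CLOSURE({[P' → . P]}), then GOTO on every symbol after a dot until no new states appear). It has 16 states:
  I0: { [P → . ; A P], [P → . b A X], [P → . d A], [P → . x], [P' → . P] }  — shift
  I1: { [A → . x b], [A → . x], [P → ; . A P] }  — shift
  I2: { [P' → P .] }  — accept
  I3: { [A → . x b], [A → . x], [P → b . A X] }  — shift
  I4: { [A → . x b], [A → . x], [P → d . A] }  — shift
  I5: { [P → x .] }  — reduce
  I6: { [P → d A .] }  — reduce
  I7: { [A → x . b], [A → x .] }  — shift, reduce
  I8: { [A → x b .] }  — reduce
  I9: { [A → . x b], [A → . x], [P → b A . X], [X → . A A b], [X → . A] }  — shift
  I10: { [A → . x b], [A → . x], [X → A . A b], [X → A .] }  — shift, reduce
  I11: { [P → b A X .] }  — reduce
  I12: { [X → A A . b] }  — shift
  I13: { [X → A A b .] }  — reduce
  I14: { [P → . ; A P], [P → . b A X], [P → . d A], [P → . x], [P → ; A . P] }  — shift
  I15: { [P → ; A P .] }  — reduce

Conflict in state I7:
  Shift-reduce conflict between [A → x .] and [A → x . b]
So the grammar is NOT LR(0).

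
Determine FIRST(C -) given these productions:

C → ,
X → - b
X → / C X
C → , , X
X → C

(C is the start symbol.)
{ ',' }

FIRST sets of the non-terminals involved (from the grammar, by fixed-point iteration):
  FIRST(C) = { ',' }

To compute FIRST(C -), process the symbols left to right:
Symbol C is a non-terminal. Add FIRST(C) \ {ε} = { ',' }
C is not nullable (ε ∉ FIRST(C)), so stop here.
FIRST(C -) = { ',' }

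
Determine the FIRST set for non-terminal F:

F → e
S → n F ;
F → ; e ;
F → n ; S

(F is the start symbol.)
{ ';', 'e', 'n' }

To compute FIRST(F), examine every production with F on the left-hand side, reading each right-hand side left to right until a non-nullable symbol is reached.

From F → e:
  - e is a terminal: add 'e' and stop
From F → ; e ;:
  - ';' is a terminal: add ';' and stop
From F → n ; S:
  - n is a terminal: add 'n' and stop

Collecting: FIRST(F) = { ';', 'e', 'n' }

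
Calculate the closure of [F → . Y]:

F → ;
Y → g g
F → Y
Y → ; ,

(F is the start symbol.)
To compute CLOSURE, for each item [A → α.Bβ] where B is a non-terminal, add [B → .γ] for all productions B → γ; repeat for the newly added items until nothing changes.

Start with: [F → . Y]
  [F → . Y] has the dot before Y: add [Y → . g g], [Y → . ; ,]
No further items can be added.

CLOSURE = { [F → . Y], [Y → . ; ,], [Y → . g g] }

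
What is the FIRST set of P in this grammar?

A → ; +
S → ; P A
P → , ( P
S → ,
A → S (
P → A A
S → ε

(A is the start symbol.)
To compute FIRST(P), examine every production with P on the left-hand side, reading each right-hand side left to right until a non-nullable symbol is reached.

FIRST sets of the other non-terminals involved (by the same procedure, iterated to a fixed point):
  FIRST(A) = { '(', ',', ';' }

From P → , ( P:
  - ',' is a terminal: add ',' and stop
From P → A A:
  - A is a non-terminal: add FIRST(A) \ {ε} = { '(', ',', ';' }
    A is not nullable, so stop

Collecting: FIRST(P) = { '(', ',', ';' }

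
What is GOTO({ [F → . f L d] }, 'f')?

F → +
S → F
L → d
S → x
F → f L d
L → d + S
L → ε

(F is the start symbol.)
GOTO(I, 'f') = CLOSURE({ [A → αX.β] : [A → α.Xβ] ∈ I, X = 'f' })

Items with dot before 'f', with the dot advanced:
  [F → . f L d] → [F → f . L d]
Closure of the advanced items:
  [F → f . L d] has the dot before L: add [L → . d], [L → . d + S], [L → .]

GOTO = { [F → f . L d], [L → . d + S], [L → . d], [L → .] }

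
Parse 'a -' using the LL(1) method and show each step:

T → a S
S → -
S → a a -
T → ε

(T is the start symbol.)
LL(1) parsing maintains a stack (initially the start symbol over $) and the input. At each step: if the stack top is a terminal, match it against the current input token; if it is a non-terminal N, replace it with the RHS of M[N, lookahead] (the unique production whose predict set contains the lookahead).

Stack is shown with the top on the left.

Stack  Input  Action
--------------------
T $    a - $  output T → a S
a S $  a - $  match 'a'
S $    - $    output S → -
- $    - $    match '-'
$      $      accept

The string is accepted.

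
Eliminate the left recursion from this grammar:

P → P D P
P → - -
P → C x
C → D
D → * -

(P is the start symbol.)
P is directly left-recursive. The standard transformation for
  A → A α₁ | ... | A α_m | β₁ | ... | β_n
is
  A  → β₁ A' | ... | β_n A'
  A' → α₁ A' | ... | α_m A' | ε

P → - - becomes P → - - P'
P → C x becomes P → C x P'
P → P D P becomes P' → D P P'
Add P' → ε

Productions for other non-terminals are unchanged:
  C → D
  D → * -

Resulting grammar:
P → - - P'
P → C x P'
P' → D P P'
P' → ε
C → D
D → * -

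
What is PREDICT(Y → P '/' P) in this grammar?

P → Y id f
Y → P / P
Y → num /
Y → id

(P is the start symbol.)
{ 'id', 'num' }

PREDICT(Y → P '/' P) = (FIRST(RHS) \ {ε}) ∪ (FOLLOW(Y) if ε ∈ FIRST(RHS), i.e. RHS ⇒* ε)
FIRST(P) = { 'id', 'num' }
FIRST(P '/' P) = { 'id', 'num' }
ε ∉ FIRST(P '/' P), so FOLLOW(Y) is not added.
PREDICT(Y → P '/' P) = { 'id', 'num' }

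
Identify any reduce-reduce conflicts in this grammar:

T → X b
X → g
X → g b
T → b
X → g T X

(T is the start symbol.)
Yes — I6: [T → b .] vs [X → g b .]

A reduce-reduce conflict occurs when an LR(0) state has two complete items [A → α .] and [B → β .] — both call for a reduction, and with no lookahead the parser cannot choose between them.

Augment with T' → T and build the canonical LR(0) collection (I0 = CLOSURE({[T' → . T]}), then GOTO on every symbol after a dot until no new states appear). It has 9 states:
  I0: { [T → . X b], [T → . b], [T' → . T], [X → . g T X], [X → . g b], [X → . g] }  — shift
  I1: { [T' → T .] }  — accept
  I2: { [T → X . b] }  — shift
  I3: { [T → b .] }  — reduce
  I4: { [T → . X b], [T → . b], [X → . g T X], [X → . g b], [X → . g], [X → g . T X], [X → g . b], [X → g .] }  — shift, reduce
  I5: { [X → . g T X], [X → . g b], [X → . g], [X → g T . X] }  — shift
  I6: { [T → b .], [X → g b .] }  — 2 reduces
  I7: { [X → g T X .] }  — reduce
  I8: { [T → X b .] }  — reduce

I6 contains complete items [T → b .], [X → g b .] — reduce-reduce conflict.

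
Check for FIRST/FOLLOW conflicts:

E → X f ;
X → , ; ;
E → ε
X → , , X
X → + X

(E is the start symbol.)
Nullable non-terminals: E.
FIRST sets used below: FIRST(X) = { '+', ',' }

E: nullable alternative(s) E → ε; FOLLOW(E) = { $ }
  E → X f ;: FIRST \ {ε} = { '+', ',' } — disjoint from FOLLOW(E)
  E → ε: FIRST \ {ε} = { } — this is the only nullable alternative, skip

X has no nullable alternative, so no FIRST/FOLLOW check is needed there.

No FIRST/FOLLOW conflicts found.

Answer: No FIRST/FOLLOW conflicts.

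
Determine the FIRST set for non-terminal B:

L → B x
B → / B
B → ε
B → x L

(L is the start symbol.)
{ '/', 'x', ε }

From B → / B:
  - '/' is a terminal: add '/' and stop
From B → ε:
  - ε-production, so ε ∈ FIRST(B)
From B → x L:
  - x is a terminal: add 'x' and stop

Collecting: FIRST(B) = { '/', 'x', ε }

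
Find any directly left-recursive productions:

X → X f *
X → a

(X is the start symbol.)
Yes, X is left-recursive

X → X f *: LEFT RECURSIVE (starts with X)
X → a: starts with a

The grammar has direct left recursion on: X.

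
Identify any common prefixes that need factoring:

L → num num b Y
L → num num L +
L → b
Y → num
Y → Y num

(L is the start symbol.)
Left-factoring is needed when two productions for the same non-terminal
share a common prefix on the right-hand side.

Productions for L:
  L → num num b Y
  L → num num L +
  L → b
Productions for Y:
  Y → num
  Y → Y num

Found common prefix 'num num' in productions for L

Answer: Yes, L has productions with common prefix 'num num'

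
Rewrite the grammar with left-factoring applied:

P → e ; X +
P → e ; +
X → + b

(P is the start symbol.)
P → e ; P'
P' → X +
P' → +
X → + b

Left-factoring transforms A → αβ₁ | αβ₂ into A → αA' and A' → β₁ | β₂
(α is the longest common prefix among the alternatives). Repeat until
no nonterminal has two alternatives with a common prefix.

Round 1: P has alternatives sharing prefix 'e ;'. Introduce P': P → e ; P'
  Add: P' → X +
  Add: P' → +

No remaining common prefixes — done.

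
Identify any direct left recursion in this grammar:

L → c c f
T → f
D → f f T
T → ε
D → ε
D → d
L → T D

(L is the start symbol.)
No direct left recursion

Direct left recursion occurs when N → N α for some non-terminal N (the right-hand side begins with the left-hand side itself).

L → c c f: starts with c
T → f: starts with f
D → f f T: starts with f
T → ε: starts with ε
D → ε: starts with ε
D → d: starts with d
L → T D: starts with T

No direct left recursion found.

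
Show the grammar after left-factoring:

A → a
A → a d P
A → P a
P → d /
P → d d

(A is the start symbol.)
A → a A'
A' → ε
A' → d P
A → P a
P → d P'
P' → /
P' → d

Left-factoring transforms A → αβ₁ | αβ₂ into A → αA' and A' → β₁ | β₂
(α is the longest common prefix among the alternatives). Repeat until
no nonterminal has two alternatives with a common prefix.

Round 1: A has alternatives sharing prefix 'a'. Introduce A': A → a A'
  Add: A' → ε
  Add: A' → d P

Round 2: P has alternatives sharing prefix 'd'. Introduce P': P → d P'
  Add: P' → /
  Add: P' → d

No remaining common prefixes — done.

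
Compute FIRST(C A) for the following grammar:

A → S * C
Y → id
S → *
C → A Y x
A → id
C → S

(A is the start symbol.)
FIRST sets of the non-terminals involved (from the grammar, by fixed-point iteration):
  FIRST(C) = { '*', 'id' }

To compute FIRST(C A), process the symbols left to right:
Symbol C is a non-terminal. Add FIRST(C) \ {ε} = { '*', 'id' }
C is not nullable (ε ∉ FIRST(C)), so stop here.
FIRST(C A) = { '*', 'id' }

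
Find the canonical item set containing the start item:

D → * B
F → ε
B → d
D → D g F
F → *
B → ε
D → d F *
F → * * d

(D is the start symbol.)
First, augment the grammar with D' → D
I₀ = CLOSURE({ [D' → . D] }):
  [D' → . D] has the dot before D: add [D → . * B], [D → . D g F], [D → . d F *]
No further items can be added.

I₀ = { [D → . * B], [D → . D g F], [D → . d F *], [D' → . D] }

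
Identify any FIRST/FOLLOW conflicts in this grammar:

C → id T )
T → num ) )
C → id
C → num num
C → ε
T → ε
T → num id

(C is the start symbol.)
No FIRST/FOLLOW conflicts.

A FIRST/FOLLOW conflict occurs when a non-terminal N has a nullable alternative N → β (β ⇒* ε) and another alternative N → α with FIRST(α) ∩ FOLLOW(N) ≠ ∅: on such a lookahead the parser cannot decide between expanding α and letting N vanish via β.

Nullable non-terminals: C, T.

C: nullable alternative(s) C → ε; FOLLOW(C) = { $ }
  C → id T ): FIRST \ {ε} = { 'id' } — disjoint from FOLLOW(C)
  C → id: FIRST \ {ε} = { 'id' } — disjoint from FOLLOW(C)
  C → num num: FIRST \ {ε} = { 'num' } — disjoint from FOLLOW(C)
  C → ε: FIRST \ {ε} = { } — this is the only nullable alternative, skip

T: nullable alternative(s) T → ε; FOLLOW(T) = { ')' }
  T → num ) ): FIRST \ {ε} = { 'num' } — disjoint from FOLLOW(T)
  T → ε: FIRST \ {ε} = { } — this is the only nullable alternative, skip
  T → num id: FIRST \ {ε} = { 'num' } — disjoint from FOLLOW(T)

No FIRST/FOLLOW conflicts found.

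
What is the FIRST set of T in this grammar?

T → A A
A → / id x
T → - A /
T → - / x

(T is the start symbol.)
{ '-', '/' }

To compute FIRST(T), examine every production with T on the left-hand side, reading each right-hand side left to right until a non-nullable symbol is reached.

FIRST sets of the other non-terminals involved (by the same procedure, iterated to a fixed point):
  FIRST(A) = { '/' }

From T → A A:
  - A is a non-terminal: add FIRST(A) \ {ε} = { '/' }
    A is not nullable, so stop
From T → - A /:
  - '-' is a terminal: add '-' and stop
From T → - / x:
  - '-' is a terminal: add '-' and stop

Collecting: FIRST(T) = { '-', '/' }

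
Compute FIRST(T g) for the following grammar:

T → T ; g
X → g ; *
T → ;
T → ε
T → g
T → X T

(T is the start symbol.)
FIRST sets of the non-terminals involved (from the grammar, by fixed-point iteration):
  FIRST(T) = { ';', 'g', ε }

To compute FIRST(T g), process the symbols left to right:
Symbol T is a non-terminal. Add FIRST(T) \ {ε} = { ';', 'g' }
T is nullable (ε ∈ FIRST(T)), continue to the next symbol.
Symbol g is a terminal. Add 'g' and stop.
FIRST(T g) = { ';', 'g' }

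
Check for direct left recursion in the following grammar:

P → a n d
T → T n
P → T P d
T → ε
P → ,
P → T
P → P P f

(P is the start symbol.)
Direct left recursion occurs when N → N α for some non-terminal N (the right-hand side begins with the left-hand side itself).

P → a n d: starts with a
T → T n: LEFT RECURSIVE (starts with T)
P → T P d: starts with T
T → ε: starts with ε
P → ,: starts with ','
P → T: starts with T
P → P P f: LEFT RECURSIVE (starts with P)

The grammar has direct left recursion on: T, P.

Answer: Yes, T, P are left-recursive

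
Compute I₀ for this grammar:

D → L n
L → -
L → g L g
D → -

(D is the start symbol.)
First, augment the grammar with D' → D
I₀ = CLOSURE({ [D' → . D] }):
  [D' → . D] has the dot before D: add [D → . L n], [D → . -]
  [D → . L n] has the dot before L: add [L → . -], [L → . g L g]
No further items can be added.

I₀ = { [D → . -], [D → . L n], [D' → . D], [L → . -], [L → . g L g] }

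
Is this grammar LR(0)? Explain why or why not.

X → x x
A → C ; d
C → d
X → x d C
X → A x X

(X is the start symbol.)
Yes, the grammar is LR(0)

Augment with X' → X and build the canonical LR(0) collection (I0 = CLOSURE({[X' → . X]}), then GOTO on every symbol after a dot until no new states appear). It has 13 states:
  I0: { [A → . C ; d], [C → . d], [X → . A x X], [X → . x d C], [X → . x x], [X' → . X] }  — shift
  I1: { [X → A . x X] }  — shift
  I2: { [A → C . ; d] }  — shift
  I3: { [X' → X .] }  — accept
  I4: { [C → d .] }  — reduce
  I5: { [X → x . d C], [X → x . x] }  — shift
  I6: { [C → . d], [X → x d . C] }  — shift
  I7: { [X → x x .] }  — reduce
  I8: { [X → x d C .] }  — reduce
  I9: { [A → C ; . d] }  — shift
  I10: { [A → C ; d .] }  — reduce
  I11: { [A → . C ; d], [C → . d], [X → . A x X], [X → . x d C], [X → . x x], [X → A x . X] }  — shift
  I12: { [X → A x X .] }  — reduce

Every state is either a pure shift/goto state or contains exactly one complete item and nothing to shift — no conflicts. The grammar is LR(0).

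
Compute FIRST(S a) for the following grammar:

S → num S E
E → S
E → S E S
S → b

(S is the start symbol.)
{ 'b', 'num' }

FIRST sets of the non-terminals involved (from the grammar, by fixed-point iteration):
  FIRST(S) = { 'b', 'num' }

To compute FIRST(S a), process the symbols left to right:
Symbol S is a non-terminal. Add FIRST(S) \ {ε} = { 'b', 'num' }
S is not nullable (ε ∉ FIRST(S)), so stop here.
FIRST(S a) = { 'b', 'num' }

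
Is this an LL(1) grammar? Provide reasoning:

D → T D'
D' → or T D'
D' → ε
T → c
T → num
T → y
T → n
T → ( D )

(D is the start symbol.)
Yes, the grammar is LL(1).

A grammar is LL(1) if for each non-terminal N with multiple productions, the predict sets of those productions are pairwise disjoint, where PREDICT(N → α) = (FIRST(α) \ {ε}) ∪ (FOLLOW(N) if α ⇒* ε).

Relevant sets:
  FOLLOW(D') = { $, ')' }

For D':
  PREDICT(D' → or T D') = { 'or' }
  PREDICT(D' → ε) = { $, ')' }
For T:
  PREDICT(T → c) = { 'c' }
  PREDICT(T → num) = { 'num' }
  PREDICT(T → y) = { 'y' }
  PREDICT(T → n) = { 'n' }
  PREDICT(T → '(' D ')') = { '(' }
D has a single production, so nothing to check there.

All predict sets are disjoint. The grammar IS LL(1).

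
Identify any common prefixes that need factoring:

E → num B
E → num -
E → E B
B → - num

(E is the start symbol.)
Left-factoring is needed when two productions for the same non-terminal
share a common prefix on the right-hand side.

Productions for E:
  E → num B
  E → num -
  E → E B

Found common prefix 'num' in productions for E

Answer: Yes, E has productions with common prefix 'num'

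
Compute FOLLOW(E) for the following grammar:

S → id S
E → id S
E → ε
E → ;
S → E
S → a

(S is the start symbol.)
{ $ }

To compute FOLLOW(E), find every occurrence of E on a right-hand side N → α E β: add FIRST(β) \ {ε}, and if β is empty or nullable also add FOLLOW(N). Iterate to a fixed point.

In S → E: E is at the end, add FOLLOW(S)

The FOLLOW sets referred to above (computed the same way, to a fixed point):
  FOLLOW(S) = { $ }

Taking the union: FOLLOW(E) = { $ }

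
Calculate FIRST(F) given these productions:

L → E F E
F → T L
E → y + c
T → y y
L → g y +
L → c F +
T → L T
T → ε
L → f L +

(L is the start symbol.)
{ 'c', 'f', 'g', 'y' }

FIRST sets of the other non-terminals involved (by the same procedure, iterated to a fixed point):
  FIRST(T) = { 'c', 'f', 'g', 'y', ε }
  FIRST(L) = { 'c', 'f', 'g', 'y' }

From F → T L:
  - T is a non-terminal: add FIRST(T) \ {ε} = { 'c', 'f', 'g', 'y' }
    T is nullable, so continue to the next symbol
  - L is a non-terminal: add FIRST(L) \ {ε} = { 'c', 'f', 'g', 'y' }
    L is not nullable, so stop

Collecting: FIRST(F) = { 'c', 'f', 'g', 'y' }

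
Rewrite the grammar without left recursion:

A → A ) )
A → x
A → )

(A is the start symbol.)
A → x A'
A → ) A'
A' → ) ) A'
A' → ε

A is directly left-recursive. The standard transformation for
  A → A α₁ | ... | A α_m | β₁ | ... | β_n
is
  A  → β₁ A' | ... | β_n A'
  A' → α₁ A' | ... | α_m A' | ε

A → x becomes A → x A'
A → ) becomes A → ) A'
A → A ) ) becomes A' → ) ) A'
Add A' → ε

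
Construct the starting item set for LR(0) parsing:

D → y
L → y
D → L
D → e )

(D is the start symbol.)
First, augment the grammar with D' → D
I₀ = CLOSURE({ [D' → . D] }):
  [D' → . D] has the dot before D: add [D → . y], [D → . L], [D → . e )]
  [D → . L] has the dot before L: add [L → . y]
No further items can be added.

I₀ = { [D → . L], [D → . e )], [D → . y], [D' → . D], [L → . y] }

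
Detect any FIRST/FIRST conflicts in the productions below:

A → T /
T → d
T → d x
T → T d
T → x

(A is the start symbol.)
A FIRST/FIRST conflict occurs when two productions N → α and N → β for the same non-terminal have FIRST(α) ∩ FIRST(β) ≠ ∅ (with ε ∈ FIRST of a nullable right-hand side, so two nullable alternatives also conflict).

FIRST sets of the non-terminals at (or reachable through a nullable prefix from) the front of some alternative:
  FIRST(T) = { 'd', 'x' }

Productions for T:
  T → d: FIRST = { 'd' }
  T → d x: FIRST = { 'd' }
  T → T d: FIRST = { 'd', 'x' }
  T → x: FIRST = { 'x' }
A has only one production, so no FIRST/FIRST conflict is possible there.

Conflict for T: T → d and T → d x
  Overlap: { 'd' }
Conflict for T: T → d and T → T d
  Overlap: { 'd' }
Conflict for T: T → d x and T → T d
  Overlap: { 'd' }
Conflict for T: T → T d and T → x
  Overlap: { 'x' }

Answer: Yes. T → d / T → d x on { 'd' }; T → d / T → T d on { 'd' }; T → d x / T → T d on { 'd' }; T → T d / T → x on { 'x' }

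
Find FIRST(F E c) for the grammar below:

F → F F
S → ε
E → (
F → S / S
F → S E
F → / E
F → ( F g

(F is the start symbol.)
{ '(', '/' }

FIRST sets of the non-terminals involved (from the grammar, by fixed-point iteration):
  FIRST(F) = { '(', '/' }

To compute FIRST(F E c), process the symbols left to right:
Symbol F is a non-terminal. Add FIRST(F) \ {ε} = { '(', '/' }
F is not nullable (ε ∉ FIRST(F)), so stop here.
FIRST(F E c) = { '(', '/' }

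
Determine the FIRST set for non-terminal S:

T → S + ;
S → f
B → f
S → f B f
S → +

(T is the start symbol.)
{ '+', 'f' }

To compute FIRST(S), examine every production with S on the left-hand side, reading each right-hand side left to right until a non-nullable symbol is reached.

From S → f:
  - f is a terminal: add 'f' and stop
From S → f B f:
  - f is a terminal: add 'f' and stop
From S → +:
  - '+' is a terminal: add '+' and stop

Collecting: FIRST(S) = { '+', 'f' }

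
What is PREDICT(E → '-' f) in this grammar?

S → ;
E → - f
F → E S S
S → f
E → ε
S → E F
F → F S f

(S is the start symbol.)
PREDICT(E → '-' f) = (FIRST(RHS) \ {ε}) ∪ (FOLLOW(E) if ε ∈ FIRST(RHS), i.e. RHS ⇒* ε)
FIRST('-' f) = { '-' }
ε ∉ FIRST('-' f), so FOLLOW(E) is not added.
PREDICT(E → '-' f) = { '-' }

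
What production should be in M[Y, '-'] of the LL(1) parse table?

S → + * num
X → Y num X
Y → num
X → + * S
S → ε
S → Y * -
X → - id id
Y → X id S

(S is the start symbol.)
To find M[Y, '-'], we find productions for Y where '-' is in the predict set (PREDICT(N → α) = (FIRST(α) \ {ε}) ∪ (FOLLOW(N) if α ⇒* ε)).

Relevant sets:
  FIRST(X) = { '+', '-', 'num' }

Y → num: PREDICT = { 'num' }
Y → X id S: PREDICT = { '+', '-', 'num' }
  '-' is in predict set, so this production goes in M[Y, '-']

M[Y, '-'] = Y → X id S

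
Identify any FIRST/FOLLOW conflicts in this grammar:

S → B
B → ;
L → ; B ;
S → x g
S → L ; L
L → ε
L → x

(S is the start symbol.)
Yes. L → ';' B ';' with FOLLOW(L) on { ';' }

Nullable non-terminals: L.

L: nullable alternative(s) L → ε; FOLLOW(L) = { $, ';' }
  L → ; B ;: FIRST \ {ε} = { ';' } — overlaps FOLLOW(L) on { ';' }: CONFLICT
  L → ε: FIRST \ {ε} = { } — this is the only nullable alternative, skip
  L → x: FIRST \ {ε} = { 'x' } — disjoint from FOLLOW(L)

B, S have no nullable alternative, so no FIRST/FOLLOW check is needed there.

So the grammar has 1 FIRST/FOLLOW conflict (marked CONFLICT above).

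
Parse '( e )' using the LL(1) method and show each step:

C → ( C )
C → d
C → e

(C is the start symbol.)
LL(1) parsing maintains a stack (initially the start symbol over $) and the input. At each step: if the stack top is a terminal, match it against the current input token; if it is a non-terminal N, replace it with the RHS of M[N, lookahead] (the unique production whose predict set contains the lookahead).

Stack is shown with the top on the left.

Stack    Input    Action
------------------------
C $      ( e ) $  output C → ( C )
( C ) $  ( e ) $  match '('
C ) $    e ) $    output C → e
e ) $    e ) $    match 'e'
) $      ) $      match ')'
$        $        accept

The string is accepted.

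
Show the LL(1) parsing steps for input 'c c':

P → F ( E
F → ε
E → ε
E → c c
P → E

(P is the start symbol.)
LL(1) parsing maintains a stack (initially the start symbol over $) and the input. At each step: if the stack top is a terminal, match it against the current input token; if it is a non-terminal N, replace it with the RHS of M[N, lookahead] (the unique production whose predict set contains the lookahead).

Stack is shown with the top on the left.

Stack  Input  Action
--------------------
P $    c c $  output P → E
E $    c c $  output E → c c
c c $  c c $  match 'c'
c $    c $    match 'c'
$      $      accept

The string is accepted.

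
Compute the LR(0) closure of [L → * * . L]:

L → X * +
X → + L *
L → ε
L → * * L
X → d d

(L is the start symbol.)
{ [L → * * . L], [L → . * * L], [L → . X * +], [L → .], [X → . + L *], [X → . d d] }

To compute CLOSURE, for each item [A → α.Bβ] where B is a non-terminal, add [B → .γ] for all productions B → γ; repeat for the newly added items until nothing changes.

Start with: [L → * * . L]
  [L → * * . L] has the dot before L: add [L → . X * +], [L → .], [L → . * * L]
  [L → . X * +] has the dot before X: add [X → . + L *], [X → . d d]
No further items can be added.

CLOSURE = { [L → * * . L], [L → . * * L], [L → . X * +], [L → .], [X → . + L *], [X → . d d] }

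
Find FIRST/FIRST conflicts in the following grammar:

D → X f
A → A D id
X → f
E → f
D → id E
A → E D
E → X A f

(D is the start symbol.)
Yes. A → A D id / A → E D on { 'f' }; E → f / E → X A f on { 'f' }

FIRST sets of the non-terminals at (or reachable through a nullable prefix from) the front of some alternative:
  FIRST(X) = { 'f' }
  FIRST(A) = { 'f' }
  FIRST(E) = { 'f' }

Productions for D:
  D → X f: FIRST = { 'f' }
  D → id E: FIRST = { 'id' }
Productions for A:
  A → A D id: FIRST = { 'f' }
  A → E D: FIRST = { 'f' }
Productions for E:
  E → f: FIRST = { 'f' }
  E → X A f: FIRST = { 'f' }
X has only one production, so no FIRST/FIRST conflict is possible there.

Conflict for A: A → A D id and A → E D
  Overlap: { 'f' }
Conflict for E: E → f and E → X A f
  Overlap: { 'f' }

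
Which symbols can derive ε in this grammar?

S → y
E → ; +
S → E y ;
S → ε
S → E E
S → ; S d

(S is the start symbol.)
{ 'S' }

A non-terminal is nullable if it can derive ε (the empty string): either it has an ε-production, or it has a production whose right-hand side consists entirely of nullable non-terminals.

ε-productions: S → ε
So S is immediately nullable.
No further non-terminal can be added: every production for the remaining non-terminals contains a terminal or a non-nullable non-terminal.
Nullable = { 'S' }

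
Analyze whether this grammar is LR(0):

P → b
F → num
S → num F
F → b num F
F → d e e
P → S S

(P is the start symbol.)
Yes, the grammar is LR(0)

A grammar is LR(0) if no state in the canonical LR(0) collection has:
  - both a shift item (dot before a terminal) and a complete item (shift-reduce conflict), or
  - two or more complete items (reduce-reduce conflict; the accept item [P' → P .] counts as a complete item here).

Augment with P' → P and build the canonical LR(0) collection (I0 = CLOSURE({[P' → . P]}), then GOTO on every symbol after a dot until no new states appear). It has 14 states:
  I0: { [P → . S S], [P → . b], [P' → . P], [S → . num F] }  — shift
  I1: { [P' → P .] }  — accept
  I2: { [P → S . S], [S → . num F] }  — shift
  I3: { [P → b .] }  — reduce
  I4: { [F → . b num F], [F → . d e e], [F → . num], [S → num . F] }  — shift
  I5: { [S → num F .] }  — reduce
  I6: { [F → b . num F] }  — shift
  I7: { [F → d . e e] }  — shift
  I8: { [F → num .] }  — reduce
  I9: { [F → d e . e] }  — shift
  I10: { [F → d e e .] }  — reduce
  I11: { [F → . b num F], [F → . d e e], [F → . num], [F → b num . F] }  — shift
  I12: { [F → b num F .] }  — reduce
  I13: { [P → S S .] }  — reduce

Every state is either a pure shift/goto state or contains exactly one complete item and nothing to shift — no conflicts. The grammar is LR(0).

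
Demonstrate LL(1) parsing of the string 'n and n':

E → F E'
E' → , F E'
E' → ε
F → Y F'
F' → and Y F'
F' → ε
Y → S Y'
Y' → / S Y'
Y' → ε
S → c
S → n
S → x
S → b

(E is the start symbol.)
LL(1) parsing maintains a stack (initially the start symbol over $) and the input. At each step: if the stack top is a terminal, match it against the current input token; if it is a non-terminal N, replace it with the RHS of M[N, lookahead] (the unique production whose predict set contains the lookahead).

Stack is shown with the top on the left.

Stack          Input      Action
--------------------------------
E $            n and n $  output E → F E'
F E' $         n and n $  output F → Y F'
Y F' E' $      n and n $  output Y → S Y'
S Y' F' E' $   n and n $  output S → n
n Y' F' E' $   n and n $  match 'n'
Y' F' E' $     and n $    output Y' → ε
F' E' $        and n $    output F' → and Y F'
and Y F' E' $  and n $    match 'and'
Y F' E' $      n $        output Y → S Y'
S Y' F' E' $   n $        output S → n
n Y' F' E' $   n $        match 'n'
Y' F' E' $     $          output Y' → ε
F' E' $        $          output F' → ε
E' $           $          output E' → ε
$              $          accept

The string is accepted.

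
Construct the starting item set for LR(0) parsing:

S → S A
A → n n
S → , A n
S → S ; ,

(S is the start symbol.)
First, augment the grammar with S' → S
I₀ = CLOSURE({ [S' → . S] }):
  [S' → . S] has the dot before S: add [S → . S A], [S → . , A n], [S → . S ; ,]
No further items can be added.

I₀ = { [S → . , A n], [S → . S ; ,], [S → . S A], [S' → . S] }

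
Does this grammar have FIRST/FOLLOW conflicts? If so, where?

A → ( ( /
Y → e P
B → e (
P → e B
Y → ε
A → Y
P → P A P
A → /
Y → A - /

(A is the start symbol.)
A FIRST/FOLLOW conflict occurs when a non-terminal N has a nullable alternative N → β (β ⇒* ε) and another alternative N → α with FIRST(α) ∩ FOLLOW(N) ≠ ∅: on such a lookahead the parser cannot decide between expanding α and letting N vanish via β.

Nullable non-terminals: A, Y.
FIRST sets used below: FIRST(Y) = { '(', '-', '/', 'e', ε }, FIRST(A) = { '(', '-', '/', 'e', ε }

A: nullable alternative(s) A → Y; FOLLOW(A) = { $, '-', 'e' }
  A → ( ( /: FIRST \ {ε} = { '(' } — disjoint from FOLLOW(A)
  A → Y: FIRST \ {ε} = { '(', '-', '/', 'e' } — this is the only nullable alternative, skip
  A → /: FIRST \ {ε} = { '/' } — disjoint from FOLLOW(A)

Y: nullable alternative(s) Y → ε; FOLLOW(Y) = { $, '-', 'e' }
  Y → e P: FIRST \ {ε} = { 'e' } — overlaps FOLLOW(Y) on { 'e' }: CONFLICT
  Y → ε: FIRST \ {ε} = { } — this is the only nullable alternative, skip
  Y → A - /: FIRST \ {ε} = { '(', '-', '/', 'e' } — overlaps FOLLOW(Y) on { '-', 'e' }: CONFLICT

B, P have no nullable alternative, so no FIRST/FOLLOW check is needed there.

So the grammar has 2 FIRST/FOLLOW conflicts (marked CONFLICT above).

Answer: Yes. Y → e P with FOLLOW(Y) on { 'e' }; Y → A '-' '/' with FOLLOW(Y) on { '-', 'e' }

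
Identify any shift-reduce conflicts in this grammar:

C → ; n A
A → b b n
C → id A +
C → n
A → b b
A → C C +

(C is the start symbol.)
Augment with C' → C and build the canonical LR(0) collection (I0 = CLOSURE({[C' → . C]}), then GOTO on every symbol after a dot until no new states appear). It has 15 states:
  I0: { [C → . ; n A], [C → . id A +], [C → . n], [C' → . C] }  — shift
  I1: { [C → ; . n A] }  — shift
  I2: { [C' → C .] }  — accept
  I3: { [A → . C C +], [A → . b b n], [A → . b b], [C → . ; n A], [C → . id A +], [C → . n], [C → id . A +] }  — shift
  I4: { [C → n .] }  — reduce
  I5: { [C → id A . +] }  — shift
  I6: { [A → C . C +], [C → . ; n A], [C → . id A +], [C → . n] }  — shift
  I7: { [A → b . b n], [A → b . b] }  — shift
  I8: { [A → b b . n], [A → b b .] }  — shift, reduce
  I9: { [A → b b n .] }  — reduce
  I10: { [A → C C . +] }  — shift
  I11: { [A → C C + .] }  — reduce
  I12: { [C → id A + .] }  — reduce
  I13: { [A → . C C +], [A → . b b n], [A → . b b], [C → . ; n A], [C → . id A +], [C → . n], [C → ; n . A] }  — shift
  I14: { [C → ; n A .] }  — reduce

I8 contains reduce item [A → b b .] and shift item [A → b b . n] — shift-reduce conflict.

Answer: Yes — I8: [A → b b .] vs [A → b b . n]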